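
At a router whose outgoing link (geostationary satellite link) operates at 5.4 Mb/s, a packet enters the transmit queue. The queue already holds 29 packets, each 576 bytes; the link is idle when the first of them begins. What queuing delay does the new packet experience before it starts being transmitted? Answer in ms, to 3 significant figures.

Each queued packet: L/R = 4608/5400000 = 0.853333 ms.
29 queued → 24.7467 ms.
Queuing delay = 24.7 ms.

24.7 ms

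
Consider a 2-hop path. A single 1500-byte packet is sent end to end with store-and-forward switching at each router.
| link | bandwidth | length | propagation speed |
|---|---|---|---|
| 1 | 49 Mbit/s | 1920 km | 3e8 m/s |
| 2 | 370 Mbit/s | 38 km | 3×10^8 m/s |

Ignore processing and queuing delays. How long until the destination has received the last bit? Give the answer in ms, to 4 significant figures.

L = 1500 × 8 = 12000 bits.
Transmission delays (L/R per hop): 0.244898, 0.0324324 ms; sum = 0.27733 ms.
Propagation delays (d/s per hop): 6.4, 0.126667 ms; sum = 6.52667 ms.
End-to-end = 6.804 ms.

6.804 ms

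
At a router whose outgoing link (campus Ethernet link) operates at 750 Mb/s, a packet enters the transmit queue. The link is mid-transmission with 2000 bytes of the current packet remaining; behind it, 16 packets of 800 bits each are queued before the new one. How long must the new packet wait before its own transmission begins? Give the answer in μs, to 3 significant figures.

38.4 μs

Each queued packet: L/R = 800/750000000 = 1.06667 μs.
16 queued → 17.0667 μs.
Plus remaining 16000 bits of current packet: 21.3333 μs.
Queuing delay = 38.4 μs.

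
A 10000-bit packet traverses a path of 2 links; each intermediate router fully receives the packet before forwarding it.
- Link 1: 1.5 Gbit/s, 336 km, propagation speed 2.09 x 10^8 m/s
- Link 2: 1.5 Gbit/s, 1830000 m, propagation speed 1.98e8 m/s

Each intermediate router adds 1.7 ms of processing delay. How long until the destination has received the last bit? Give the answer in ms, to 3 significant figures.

12.6 ms

Transmission delay per hop = L/R = 10000/1500000000 = 0.00666667 ms; 2 hops → 0.0133333 ms.
Propagation delays (d/s per hop): 1.60766, 9.24242 ms; sum = 10.8501 ms.
Processing at 1 router(s): 1 × 1.7 ms = 1.7 ms.
End-to-end = 12.6 ms.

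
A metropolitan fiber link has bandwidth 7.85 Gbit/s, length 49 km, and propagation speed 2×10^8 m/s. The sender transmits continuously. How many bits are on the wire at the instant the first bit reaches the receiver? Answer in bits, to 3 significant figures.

Propagation delay = 49000 / 200000000 = 0.000245 s.
BDP = R × t_prop = 7850000000 × 0.000245 = 1923250 bits.

1920000 bits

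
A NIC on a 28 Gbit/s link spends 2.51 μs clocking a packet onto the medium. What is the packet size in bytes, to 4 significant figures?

L = R × t_tx = 28000000000 b/s × 2.51e-06 s = 70280 bits.
In bytes: 70280 / 8 = 8785 bytes.

8785 bytes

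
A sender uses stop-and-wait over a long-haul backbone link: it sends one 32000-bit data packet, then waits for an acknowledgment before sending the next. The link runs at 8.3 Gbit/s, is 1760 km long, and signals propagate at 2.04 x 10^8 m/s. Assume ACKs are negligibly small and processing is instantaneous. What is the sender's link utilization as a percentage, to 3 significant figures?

t_tx = L/R = 32000/8.3e+09 = 3.85542e-06 s.
t_prop = 1760000/204000000 = 0.00862745 s; RTT = 0.0172549 s.
Cycle = t_tx + RTT = 0.0172588 s.
Utilization = t_tx / cycle = 3.85542e-06/0.0172588 = 0.0223 %.

0.0223 %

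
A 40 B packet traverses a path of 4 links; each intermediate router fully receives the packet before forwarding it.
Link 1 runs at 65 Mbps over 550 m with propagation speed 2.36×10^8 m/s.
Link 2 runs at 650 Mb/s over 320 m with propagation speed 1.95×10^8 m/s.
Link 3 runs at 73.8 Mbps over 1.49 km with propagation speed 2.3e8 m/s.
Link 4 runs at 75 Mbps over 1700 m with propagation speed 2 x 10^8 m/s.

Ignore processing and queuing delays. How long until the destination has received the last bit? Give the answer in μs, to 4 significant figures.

32.97 μs

L = 40 × 8 = 320 bits.
Transmission delays (L/R per hop): 4.92308, 0.492308, 4.33604, 4.26667 μs; sum = 14.0181 μs.
Propagation delays (d/s per hop): 2.33051, 1.64103, 6.47826, 8.5 μs; sum = 18.9498 μs.
End-to-end = 32.97 μs.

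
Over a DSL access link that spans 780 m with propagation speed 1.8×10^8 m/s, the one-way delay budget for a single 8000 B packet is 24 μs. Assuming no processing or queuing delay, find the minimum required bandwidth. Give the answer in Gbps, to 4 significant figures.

L = 64000 bits.
Propagation delay = 780 / 180000000 = 4.33333 μs.
Transmission budget = 24 − 4.33333 = 19.6667 μs.
R ≥ L / t_tx = 64000 bits / 1.96667e-05 s = 3.254 Gbps.

3.254 Gbps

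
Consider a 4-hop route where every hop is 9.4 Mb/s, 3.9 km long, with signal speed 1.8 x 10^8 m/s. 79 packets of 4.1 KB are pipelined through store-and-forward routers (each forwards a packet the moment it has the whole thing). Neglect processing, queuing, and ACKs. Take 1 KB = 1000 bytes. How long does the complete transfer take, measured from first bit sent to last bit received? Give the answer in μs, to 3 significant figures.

Per-hop transmission t_tx = L/R = 32800/9400000 = 3489.36 μs.
Per-hop propagation t_prop = 3900/180000000 = 21.6667 μs.
Pipeline fill: first packet needs 4·t_tx to clear all hops; remaining 78 packets each add one t_tx.
Total = (4+79-1)·t_tx + 4·t_prop = 82·3489.36 + 4·21.6667 = 286000 μs.

286000 μs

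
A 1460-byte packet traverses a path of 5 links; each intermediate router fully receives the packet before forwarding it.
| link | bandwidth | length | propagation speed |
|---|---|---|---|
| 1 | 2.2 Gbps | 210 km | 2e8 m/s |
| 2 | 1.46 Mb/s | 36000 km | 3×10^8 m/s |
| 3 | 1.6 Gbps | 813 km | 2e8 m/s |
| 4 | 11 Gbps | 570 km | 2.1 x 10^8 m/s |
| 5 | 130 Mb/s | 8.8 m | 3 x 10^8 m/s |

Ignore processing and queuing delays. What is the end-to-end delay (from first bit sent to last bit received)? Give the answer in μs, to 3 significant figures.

136000 μs

L = 1460 × 8 = 11680 bits.
Transmission delays (L/R per hop): 5.30909, 8000, 7.3, 1.06182, 89.8462 μs; sum = 8103.52 μs.
Propagation delays (d/s per hop): 1050, 120000, 4065, 2714.29, 0.0293333 μs; sum = 127829 μs.
End-to-end = 136000 μs.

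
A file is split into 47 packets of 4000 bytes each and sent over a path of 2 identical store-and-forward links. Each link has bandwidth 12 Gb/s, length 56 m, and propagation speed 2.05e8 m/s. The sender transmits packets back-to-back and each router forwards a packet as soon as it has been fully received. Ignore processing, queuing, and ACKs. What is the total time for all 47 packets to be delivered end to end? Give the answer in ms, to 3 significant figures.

Per-hop transmission t_tx = L/R = 32000/12000000000 = 0.00266667 ms.
Per-hop propagation t_prop = 56/2.05e+08 = 0.000273171 ms.
Pipeline fill: first packet needs 2·t_tx to clear all hops; remaining 46 packets each add one t_tx.
Total = (2+47-1)·t_tx + 2·t_prop = 48·0.00266667 + 2·0.000273171 = 0.129 ms.

0.129 ms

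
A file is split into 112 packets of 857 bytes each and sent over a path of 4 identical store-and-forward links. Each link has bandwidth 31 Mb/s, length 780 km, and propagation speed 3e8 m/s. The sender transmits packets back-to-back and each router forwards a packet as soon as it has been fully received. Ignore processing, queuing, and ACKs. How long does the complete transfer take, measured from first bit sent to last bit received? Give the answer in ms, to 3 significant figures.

Per-hop transmission t_tx = L/R = 6856/31000000 = 0.221161 ms.
Per-hop propagation t_prop = 780000/300000000 = 2.6 ms.
Pipeline fill: first packet needs 4·t_tx to clear all hops; remaining 111 packets each add one t_tx.
Total = (4+112-1)·t_tx + 4·t_prop = 115·0.221161 + 4·2.6 = 35.8 ms.

35.8 ms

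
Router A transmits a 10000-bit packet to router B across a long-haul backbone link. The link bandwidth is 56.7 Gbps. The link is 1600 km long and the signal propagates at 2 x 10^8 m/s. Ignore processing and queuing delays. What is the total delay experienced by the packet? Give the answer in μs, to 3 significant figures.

8000 μs

Transmission delay = L/R = 10000 / 56700000000 = 0.176367 μs.
Propagation delay = d/s = 1600000 m / 200000000 m/s = 8000 μs.
Total = 8000 μs.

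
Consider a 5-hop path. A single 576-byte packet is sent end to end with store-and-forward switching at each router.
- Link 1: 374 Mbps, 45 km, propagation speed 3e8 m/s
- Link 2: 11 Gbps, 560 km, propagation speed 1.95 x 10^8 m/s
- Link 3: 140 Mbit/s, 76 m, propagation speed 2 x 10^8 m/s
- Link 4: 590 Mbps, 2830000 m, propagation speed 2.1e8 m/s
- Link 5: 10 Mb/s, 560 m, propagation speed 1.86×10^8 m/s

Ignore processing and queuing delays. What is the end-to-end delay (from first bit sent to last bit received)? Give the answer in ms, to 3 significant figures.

17.0 ms

L = 576 × 8 = 4608 bits.
Transmission delays (L/R per hop): 0.0123209, 0.000418909, 0.0329143, 0.00781017, 0.4608 ms; sum = 0.514264 ms.
Propagation delays (d/s per hop): 0.15, 2.87179, 0.00038, 13.4762, 0.00301075 ms; sum = 16.5014 ms.
End-to-end = 17.0 ms.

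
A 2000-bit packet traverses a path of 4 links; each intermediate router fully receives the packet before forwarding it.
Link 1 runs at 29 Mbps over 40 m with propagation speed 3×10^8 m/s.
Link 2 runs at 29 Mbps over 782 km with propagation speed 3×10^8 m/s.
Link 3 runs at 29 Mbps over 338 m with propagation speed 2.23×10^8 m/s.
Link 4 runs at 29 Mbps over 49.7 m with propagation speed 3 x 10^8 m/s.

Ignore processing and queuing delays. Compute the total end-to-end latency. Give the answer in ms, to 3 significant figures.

2.88 ms

Transmission delay per hop = L/R = 2000/29000000 = 0.0689655 ms; 4 hops → 0.275862 ms.
Propagation delays (d/s per hop): 0.000133333, 2.60667, 0.0015157, 0.000165667 ms; sum = 2.60848 ms.
End-to-end = 2.88 ms.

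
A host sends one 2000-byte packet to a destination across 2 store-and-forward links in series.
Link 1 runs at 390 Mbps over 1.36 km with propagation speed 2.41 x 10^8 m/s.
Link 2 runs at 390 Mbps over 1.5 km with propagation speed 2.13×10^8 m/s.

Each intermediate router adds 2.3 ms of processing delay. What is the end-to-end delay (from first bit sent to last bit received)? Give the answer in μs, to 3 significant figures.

L = 2000 × 8 = 16000 bits.
Transmission delay per hop = L/R = 16000/390000000 = 41.0256 μs; 2 hops → 82.0513 μs.
Propagation delays (d/s per hop): 5.64315, 7.04225 μs; sum = 12.6854 μs.
Processing at 1 router(s): 1 × 2.3 ms = 2300 μs.
End-to-end = 2390 μs.

2390 μs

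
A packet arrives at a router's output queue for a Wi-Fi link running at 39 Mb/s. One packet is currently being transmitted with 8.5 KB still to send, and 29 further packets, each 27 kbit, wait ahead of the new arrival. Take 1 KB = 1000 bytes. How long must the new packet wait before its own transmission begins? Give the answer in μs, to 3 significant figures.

21800 μs

Each queued packet: L/R = 27000/39000000 = 692.308 μs.
29 queued → 20076.9 μs.
Plus remaining 68000 bits of current packet: 1743.59 μs.
Queuing delay = 21800 μs.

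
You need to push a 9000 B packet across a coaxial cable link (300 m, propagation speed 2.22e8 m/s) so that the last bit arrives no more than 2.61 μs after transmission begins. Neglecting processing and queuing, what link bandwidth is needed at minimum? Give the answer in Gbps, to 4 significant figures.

57.20 Gbps

L = 72000 bits.
Propagation delay = 300 / 2.22e+08 = 1.35135 μs.
Transmission budget = 2.61 − 1.35135 = 1.25865 μs.
R ≥ L / t_tx = 72000 bits / 1.25865e-06 s = 57.20 Gbps.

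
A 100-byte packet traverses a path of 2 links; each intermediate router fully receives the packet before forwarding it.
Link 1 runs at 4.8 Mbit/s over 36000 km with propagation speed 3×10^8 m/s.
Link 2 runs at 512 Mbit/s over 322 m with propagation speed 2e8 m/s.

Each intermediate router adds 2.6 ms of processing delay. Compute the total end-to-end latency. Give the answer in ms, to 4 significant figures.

L = 100 × 8 = 800 bits.
Transmission delays (L/R per hop): 0.166667, 0.0015625 ms; sum = 0.168229 ms.
Propagation delays (d/s per hop): 120, 0.00161 ms; sum = 120.002 ms.
Processing at 1 router(s): 1 × 2.6 ms = 2.6 ms.
End-to-end = 122.8 ms.

122.8 ms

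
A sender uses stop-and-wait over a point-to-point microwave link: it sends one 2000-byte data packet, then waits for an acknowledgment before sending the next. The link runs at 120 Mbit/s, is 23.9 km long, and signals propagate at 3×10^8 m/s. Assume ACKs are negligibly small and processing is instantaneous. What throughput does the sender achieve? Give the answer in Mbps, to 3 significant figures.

54.7 Mbps

t_tx = L/R = 16000/120000000 = 0.000133333 s.
t_prop = 23900/300000000 = 7.96667e-05 s; RTT = 0.000159333 s.
Cycle = t_tx + RTT = 0.000292667 s.
Throughput = L / cycle = 16000 / 0.000292667 = 54.7 Mbps.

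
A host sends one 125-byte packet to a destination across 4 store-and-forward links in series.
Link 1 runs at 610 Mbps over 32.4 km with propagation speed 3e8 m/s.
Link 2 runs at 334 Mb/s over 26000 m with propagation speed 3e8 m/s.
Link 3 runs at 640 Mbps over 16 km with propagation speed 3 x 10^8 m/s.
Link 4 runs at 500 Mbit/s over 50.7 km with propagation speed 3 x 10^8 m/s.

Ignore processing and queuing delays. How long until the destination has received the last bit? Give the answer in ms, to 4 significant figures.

0.4252 ms

L = 125 × 8 = 1000 bits.
Transmission delays (L/R per hop): 0.00163934, 0.00299401, 0.0015625, 0.002 ms; sum = 0.00819586 ms.
Propagation delays (d/s per hop): 0.108, 0.0866667, 0.0533333, 0.169 ms; sum = 0.417 ms.
End-to-end = 0.4252 ms.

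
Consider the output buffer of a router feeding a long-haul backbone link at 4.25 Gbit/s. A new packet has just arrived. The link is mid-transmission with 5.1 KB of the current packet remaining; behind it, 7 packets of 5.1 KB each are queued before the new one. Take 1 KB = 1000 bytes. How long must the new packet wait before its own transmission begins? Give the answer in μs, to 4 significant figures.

76.80 μs

Each queued packet: L/R = 40800/4250000000 = 9.6 μs.
7 queued → 67.2 μs.
Plus remaining 40800 bits of current packet: 9.6 μs.
Queuing delay = 76.80 μs.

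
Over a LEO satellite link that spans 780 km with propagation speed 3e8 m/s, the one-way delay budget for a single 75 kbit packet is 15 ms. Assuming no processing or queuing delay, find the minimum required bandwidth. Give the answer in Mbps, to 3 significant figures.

6.05 Mbps

Propagation delay = 780000 / 300000000 = 2.6 ms.
Transmission budget = 15 − 2.6 = 12.4 ms.
R ≥ L / t_tx = 75000 bits / 0.0124 s = 6.05 Mbps.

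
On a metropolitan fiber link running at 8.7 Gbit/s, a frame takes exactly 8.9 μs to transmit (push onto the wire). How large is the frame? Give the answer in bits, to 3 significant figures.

L = R × t_tx = 8700000000 b/s × 8.9e-06 s = 77430 bits.

77400 bits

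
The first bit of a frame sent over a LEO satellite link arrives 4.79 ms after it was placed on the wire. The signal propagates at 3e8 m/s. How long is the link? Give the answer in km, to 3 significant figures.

1440 km

d = s × t_prop = 300000000 × 0.00479 = 1440 km.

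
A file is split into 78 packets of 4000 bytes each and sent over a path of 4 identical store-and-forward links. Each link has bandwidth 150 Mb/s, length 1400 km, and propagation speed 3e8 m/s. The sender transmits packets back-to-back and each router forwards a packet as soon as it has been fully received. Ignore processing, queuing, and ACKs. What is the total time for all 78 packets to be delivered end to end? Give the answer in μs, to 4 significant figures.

Per-hop transmission t_tx = L/R = 32000/150000000 = 213.333 μs.
Per-hop propagation t_prop = 1400000/300000000 = 4666.67 μs.
Pipeline fill: first packet needs 4·t_tx to clear all hops; remaining 77 packets each add one t_tx.
Total = (4+78-1)·t_tx + 4·t_prop = 81·213.333 + 4·4666.67 = 35950 μs.

35950 μs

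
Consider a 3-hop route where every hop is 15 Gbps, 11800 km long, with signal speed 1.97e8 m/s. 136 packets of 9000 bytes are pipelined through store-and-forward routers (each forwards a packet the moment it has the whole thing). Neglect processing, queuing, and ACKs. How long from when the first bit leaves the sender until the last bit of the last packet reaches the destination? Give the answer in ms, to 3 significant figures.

Per-hop transmission t_tx = L/R = 72000/15000000000 = 0.0048 ms.
Per-hop propagation t_prop = 11800000/197000000 = 59.8985 ms.
Pipeline fill: first packet needs 3·t_tx to clear all hops; remaining 135 packets each add one t_tx.
Total = (3+136-1)·t_tx + 3·t_prop = 138·0.0048 + 3·59.8985 = 180 ms.

180 ms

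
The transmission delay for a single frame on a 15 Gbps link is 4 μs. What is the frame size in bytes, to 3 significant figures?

L = R × t_tx = 15000000000 b/s × 4e-06 s = 60000 bits.
In bytes: 60000 / 8 = 7500 bytes.

7500 bytes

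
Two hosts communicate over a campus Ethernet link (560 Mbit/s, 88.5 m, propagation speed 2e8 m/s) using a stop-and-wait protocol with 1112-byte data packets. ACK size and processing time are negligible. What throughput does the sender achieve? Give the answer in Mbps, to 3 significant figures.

t_tx = L/R = 8896/560000000 = 1.58857e-05 s.
t_prop = 88.5/200000000 = 4.425e-07 s; RTT = 8.85e-07 s.
Cycle = t_tx + RTT = 1.67707e-05 s.
Throughput = L / cycle = 8896 / 1.67707e-05 = 530 Mbps.

530 Mbps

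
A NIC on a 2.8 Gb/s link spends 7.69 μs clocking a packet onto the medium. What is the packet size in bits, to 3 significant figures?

21500 bits

L = R × t_tx = 2800000000 b/s × 7.69e-06 s = 21532 bits.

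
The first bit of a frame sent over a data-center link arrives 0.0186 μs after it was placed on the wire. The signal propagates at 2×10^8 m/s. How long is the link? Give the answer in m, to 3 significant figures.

d = s × t_prop = 200000000 × 1.86e-08 = 3.72 m.

3.72 m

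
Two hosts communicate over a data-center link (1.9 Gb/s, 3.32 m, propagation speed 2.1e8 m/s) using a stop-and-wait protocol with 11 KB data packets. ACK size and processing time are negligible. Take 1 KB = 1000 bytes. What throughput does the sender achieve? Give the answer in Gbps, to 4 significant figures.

1.899 Gbps

t_tx = L/R = 88000/1900000000 = 4.63158e-05 s.
t_prop = 3.32/210000000 = 1.58095e-08 s; RTT = 3.1619e-08 s.
Cycle = t_tx + RTT = 4.63474e-05 s.
Throughput = L / cycle = 88000 / 4.63474e-05 = 1.899 Gbps.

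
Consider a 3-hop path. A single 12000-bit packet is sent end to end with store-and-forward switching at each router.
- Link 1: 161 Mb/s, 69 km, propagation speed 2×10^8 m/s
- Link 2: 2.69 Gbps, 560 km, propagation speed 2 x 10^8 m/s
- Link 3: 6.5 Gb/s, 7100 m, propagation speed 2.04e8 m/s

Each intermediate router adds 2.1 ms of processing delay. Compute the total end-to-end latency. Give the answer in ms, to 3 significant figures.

7.46 ms

Transmission delays (L/R per hop): 0.0745342, 0.00446097, 0.00184615 ms; sum = 0.0808413 ms.
Propagation delays (d/s per hop): 0.345, 2.8, 0.0348039 ms; sum = 3.1798 ms.
Processing at 2 router(s): 2 × 2.1 ms = 4.2 ms.
End-to-end = 7.46 ms.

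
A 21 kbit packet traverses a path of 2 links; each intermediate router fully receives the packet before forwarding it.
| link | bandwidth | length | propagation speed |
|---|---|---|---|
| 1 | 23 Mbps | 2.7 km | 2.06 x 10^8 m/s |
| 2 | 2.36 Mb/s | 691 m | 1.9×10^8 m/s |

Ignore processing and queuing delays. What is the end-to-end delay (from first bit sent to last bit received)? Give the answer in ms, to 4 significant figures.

9.828 ms

L = 21000 bits.
Transmission delays (L/R per hop): 0.913043, 8.89831 ms; sum = 9.81135 ms.
Propagation delays (d/s per hop): 0.0131068, 0.00363684 ms; sum = 0.0167436 ms.
End-to-end = 9.828 ms.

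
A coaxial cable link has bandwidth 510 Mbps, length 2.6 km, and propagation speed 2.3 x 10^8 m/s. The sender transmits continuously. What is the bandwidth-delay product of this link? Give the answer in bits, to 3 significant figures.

5770 bits

Propagation delay = 2600 / 2.3e+08 = 1.13043e-05 s.
BDP = R × t_prop = 510000000 × 1.13043e-05 = 5765.22 bits.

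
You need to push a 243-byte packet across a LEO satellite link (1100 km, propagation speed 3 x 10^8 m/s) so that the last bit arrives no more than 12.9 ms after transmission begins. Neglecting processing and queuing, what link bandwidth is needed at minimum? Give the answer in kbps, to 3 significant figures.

L = 1944 bits.
Propagation delay = 1100000 / 300000000 = 3.66667 ms.
Transmission budget = 12.9 − 3.66667 = 9.23333 ms.
R ≥ L / t_tx = 1944 bits / 0.00923333 s = 211 kbps.

211 kbps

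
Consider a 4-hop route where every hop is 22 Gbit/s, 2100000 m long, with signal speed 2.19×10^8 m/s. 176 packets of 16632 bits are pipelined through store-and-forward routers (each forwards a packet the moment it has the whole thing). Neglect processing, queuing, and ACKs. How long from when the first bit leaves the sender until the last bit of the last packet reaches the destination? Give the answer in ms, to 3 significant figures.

Per-hop transmission t_tx = L/R = 16632/22000000000 = 0.000756 ms.
Per-hop propagation t_prop = 2100000/219000000 = 9.58904 ms.
Pipeline fill: first packet needs 4·t_tx to clear all hops; remaining 175 packets each add one t_tx.
Total = (4+176-1)·t_tx + 4·t_prop = 179·0.000756 + 4·9.58904 = 38.5 ms.

38.5 ms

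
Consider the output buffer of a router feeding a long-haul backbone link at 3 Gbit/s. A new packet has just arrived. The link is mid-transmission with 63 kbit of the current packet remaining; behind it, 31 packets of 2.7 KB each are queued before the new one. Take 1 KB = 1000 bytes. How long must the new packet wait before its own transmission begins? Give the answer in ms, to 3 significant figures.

0.244 ms

Each queued packet: L/R = 21600/3000000000 = 0.0072 ms.
31 queued → 0.2232 ms.
Plus remaining 63000 bits of current packet: 0.021 ms.
Queuing delay = 0.244 ms.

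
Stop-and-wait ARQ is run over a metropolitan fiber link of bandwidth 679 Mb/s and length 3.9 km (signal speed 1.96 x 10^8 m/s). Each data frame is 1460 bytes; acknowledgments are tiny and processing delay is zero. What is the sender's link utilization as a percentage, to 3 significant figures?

t_tx = L/R = 11680/679000000 = 1.72018e-05 s.
t_prop = 3900/196000000 = 1.9898e-05 s; RTT = 3.97959e-05 s.
Cycle = t_tx + RTT = 5.69977e-05 s.
Utilization = t_tx / cycle = 1.72018e-05/5.69977e-05 = 30.2 %.

30.2 %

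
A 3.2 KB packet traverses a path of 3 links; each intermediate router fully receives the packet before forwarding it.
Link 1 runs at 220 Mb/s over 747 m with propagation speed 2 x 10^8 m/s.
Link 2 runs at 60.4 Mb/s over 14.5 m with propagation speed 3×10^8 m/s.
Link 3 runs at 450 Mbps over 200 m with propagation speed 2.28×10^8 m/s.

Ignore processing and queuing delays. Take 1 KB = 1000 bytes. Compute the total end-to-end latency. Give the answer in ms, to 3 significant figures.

0.602 ms

L = 25600 bits.
Transmission delays (L/R per hop): 0.116364, 0.423841, 0.0568889 ms; sum = 0.597094 ms.
Propagation delays (d/s per hop): 0.003735, 4.83333e-05, 0.000877193 ms; sum = 0.00466053 ms.
End-to-end = 0.602 ms.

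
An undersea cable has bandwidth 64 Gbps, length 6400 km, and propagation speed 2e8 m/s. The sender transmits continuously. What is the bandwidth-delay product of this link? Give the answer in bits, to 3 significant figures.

2050000000 bits

Propagation delay = 6400000 / 200000000 = 0.032 s.
BDP = R × t_prop = 64000000000 × 0.032 = 2048000000 bits.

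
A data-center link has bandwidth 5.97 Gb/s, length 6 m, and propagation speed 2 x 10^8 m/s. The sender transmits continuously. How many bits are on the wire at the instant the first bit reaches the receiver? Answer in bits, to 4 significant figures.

179.1 bits

Propagation delay = 6 / 200000000 = 3e-08 s.
BDP = R × t_prop = 5970000000 × 3e-08 = 179.1 bits.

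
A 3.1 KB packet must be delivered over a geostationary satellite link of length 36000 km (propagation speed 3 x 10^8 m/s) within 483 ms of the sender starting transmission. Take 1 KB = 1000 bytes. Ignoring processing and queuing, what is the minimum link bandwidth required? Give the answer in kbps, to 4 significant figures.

L = 24800 bits.
Propagation delay = 36000000 / 300000000 = 120 ms.
Transmission budget = 483 − 120 = 363 ms.
R ≥ L / t_tx = 24800 bits / 0.363 s = 68.32 kbps.

68.32 kbps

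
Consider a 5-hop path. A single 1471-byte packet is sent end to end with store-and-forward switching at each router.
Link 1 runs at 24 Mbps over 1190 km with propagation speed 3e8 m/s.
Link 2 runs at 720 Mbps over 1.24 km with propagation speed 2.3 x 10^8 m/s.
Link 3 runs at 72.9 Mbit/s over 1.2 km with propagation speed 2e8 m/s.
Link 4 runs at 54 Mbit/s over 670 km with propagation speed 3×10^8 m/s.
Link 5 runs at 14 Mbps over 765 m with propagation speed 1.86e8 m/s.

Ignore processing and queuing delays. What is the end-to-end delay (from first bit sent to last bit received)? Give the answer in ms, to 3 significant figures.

7.94 ms

L = 1471 × 8 = 11768 bits.
Transmission delays (L/R per hop): 0.490333, 0.0163444, 0.161427, 0.217926, 0.840571 ms; sum = 1.7266 ms.
Propagation delays (d/s per hop): 3.96667, 0.0053913, 0.006, 2.23333, 0.0041129 ms; sum = 6.2155 ms.
End-to-end = 7.94 ms.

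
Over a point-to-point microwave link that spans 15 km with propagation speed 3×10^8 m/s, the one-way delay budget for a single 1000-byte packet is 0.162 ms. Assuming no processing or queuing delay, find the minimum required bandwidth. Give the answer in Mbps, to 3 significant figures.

L = 8000 bits.
Propagation delay = 15000 / 300000000 = 0.05 ms.
Transmission budget = 0.162 − 0.05 = 0.112 ms.
R ≥ L / t_tx = 8000 bits / 0.000112 s = 71.4 Mbps.

71.4 Mbps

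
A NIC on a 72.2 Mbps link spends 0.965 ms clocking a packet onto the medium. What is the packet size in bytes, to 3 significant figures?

L = R × t_tx = 72200000 b/s × 0.000965 s = 69673 bits.
In bytes: 69673 / 8 = 8710 bytes.

8710 bytes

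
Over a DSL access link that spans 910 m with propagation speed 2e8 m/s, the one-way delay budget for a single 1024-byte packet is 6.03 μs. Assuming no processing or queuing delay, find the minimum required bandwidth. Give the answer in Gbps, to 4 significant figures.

5.535 Gbps

L = 8192 bits.
Propagation delay = 910 / 200000000 = 4.55 μs.
Transmission budget = 6.03 − 4.55 = 1.48 μs.
R ≥ L / t_tx = 8192 bits / 1.48e-06 s = 5.535 Gbps.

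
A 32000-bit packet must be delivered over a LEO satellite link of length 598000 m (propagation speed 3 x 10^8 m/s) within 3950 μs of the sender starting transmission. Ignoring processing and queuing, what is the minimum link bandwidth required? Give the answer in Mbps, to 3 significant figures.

16.4 Mbps

Propagation delay = 598000 / 300000000 = 1993.33 μs.
Transmission budget = 3950 − 1993.33 = 1956.67 μs.
R ≥ L / t_tx = 32000 bits / 0.00195667 s = 16.4 Mbps.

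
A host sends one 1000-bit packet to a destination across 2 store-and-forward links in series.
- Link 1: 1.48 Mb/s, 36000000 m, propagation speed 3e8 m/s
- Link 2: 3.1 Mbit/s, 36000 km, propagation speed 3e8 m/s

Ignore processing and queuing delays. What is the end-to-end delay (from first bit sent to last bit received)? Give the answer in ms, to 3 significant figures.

Transmission delays (L/R per hop): 0.675676, 0.322581 ms; sum = 0.998256 ms.
Propagation delays (d/s per hop): 120, 120 ms; sum = 240 ms.
End-to-end = 241 ms.

241 ms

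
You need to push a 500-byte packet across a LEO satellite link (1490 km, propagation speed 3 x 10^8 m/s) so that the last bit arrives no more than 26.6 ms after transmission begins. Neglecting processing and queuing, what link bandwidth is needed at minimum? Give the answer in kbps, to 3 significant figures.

L = 4000 bits.
Propagation delay = 1490000 / 300000000 = 4.96667 ms.
Transmission budget = 26.6 − 4.96667 = 21.6333 ms.
R ≥ L / t_tx = 4000 bits / 0.0216333 s = 185 kbps.

185 kbps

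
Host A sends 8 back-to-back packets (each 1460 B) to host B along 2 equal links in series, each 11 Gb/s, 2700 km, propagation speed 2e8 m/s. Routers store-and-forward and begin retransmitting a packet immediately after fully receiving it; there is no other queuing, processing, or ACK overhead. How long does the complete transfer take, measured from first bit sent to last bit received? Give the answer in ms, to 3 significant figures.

27.0 ms

Per-hop transmission t_tx = L/R = 11680/11000000000 = 0.00106182 ms.
Per-hop propagation t_prop = 2700000/200000000 = 13.5 ms.
Pipeline fill: first packet needs 2·t_tx to clear all hops; remaining 7 packets each add one t_tx.
Total = (2+8-1)·t_tx + 2·t_prop = 9·0.00106182 + 2·13.5 = 27.0 ms.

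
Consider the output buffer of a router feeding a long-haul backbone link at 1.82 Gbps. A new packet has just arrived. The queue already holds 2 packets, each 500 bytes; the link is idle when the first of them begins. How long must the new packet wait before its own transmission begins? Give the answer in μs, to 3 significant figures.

4.40 μs

Each queued packet: L/R = 4000/1820000000 = 2.1978 μs.
2 queued → 4.3956 μs.
Queuing delay = 4.40 μs.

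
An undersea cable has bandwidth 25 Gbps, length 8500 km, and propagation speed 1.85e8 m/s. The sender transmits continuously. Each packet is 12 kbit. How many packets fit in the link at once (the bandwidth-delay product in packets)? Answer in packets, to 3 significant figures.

Propagation delay = 8500000 / 185000000 = 0.0459459 s.
BDP = R × t_prop = 25000000000 × 0.0459459 = 1148650000 bits.
In packets of 12000 bits: 95700 packets.

95700 packets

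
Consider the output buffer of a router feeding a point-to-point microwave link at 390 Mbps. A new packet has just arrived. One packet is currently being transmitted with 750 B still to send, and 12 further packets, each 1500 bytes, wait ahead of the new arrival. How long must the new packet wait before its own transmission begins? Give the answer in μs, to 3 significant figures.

Each queued packet: L/R = 12000/390000000 = 30.7692 μs.
12 queued → 369.231 μs.
Plus remaining 6000 bits of current packet: 15.3846 μs.
Queuing delay = 385 μs.

385 μs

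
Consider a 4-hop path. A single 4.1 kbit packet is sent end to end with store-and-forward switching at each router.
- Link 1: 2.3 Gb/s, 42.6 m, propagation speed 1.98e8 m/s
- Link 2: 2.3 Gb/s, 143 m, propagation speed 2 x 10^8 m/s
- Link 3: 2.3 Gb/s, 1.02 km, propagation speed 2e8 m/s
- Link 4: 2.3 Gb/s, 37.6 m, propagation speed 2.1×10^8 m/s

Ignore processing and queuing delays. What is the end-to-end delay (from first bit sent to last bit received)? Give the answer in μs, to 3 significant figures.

L = 4100 bits.
Transmission delay per hop = L/R = 4100/2300000000 = 1.78261 μs; 4 hops → 7.13043 μs.
Propagation delays (d/s per hop): 0.215152, 0.715, 5.1, 0.179048 μs; sum = 6.2092 μs.
End-to-end = 13.3 μs.

13.3 μs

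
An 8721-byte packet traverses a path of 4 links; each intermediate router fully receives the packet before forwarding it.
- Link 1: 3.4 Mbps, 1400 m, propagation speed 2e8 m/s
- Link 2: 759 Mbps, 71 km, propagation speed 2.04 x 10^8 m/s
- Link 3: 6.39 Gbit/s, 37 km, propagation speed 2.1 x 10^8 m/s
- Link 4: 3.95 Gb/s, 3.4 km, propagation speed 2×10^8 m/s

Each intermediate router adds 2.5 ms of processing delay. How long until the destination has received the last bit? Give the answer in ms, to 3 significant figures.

28.7 ms

L = 8721 × 8 = 69768 bits.
Transmission delays (L/R per hop): 20.52, 0.0919209, 0.0109183, 0.0176628 ms; sum = 20.6405 ms.
Propagation delays (d/s per hop): 0.007, 0.348039, 0.17619, 0.017 ms; sum = 0.54823 ms.
Processing at 3 router(s): 3 × 2.5 ms = 7.5 ms.
End-to-end = 28.7 ms.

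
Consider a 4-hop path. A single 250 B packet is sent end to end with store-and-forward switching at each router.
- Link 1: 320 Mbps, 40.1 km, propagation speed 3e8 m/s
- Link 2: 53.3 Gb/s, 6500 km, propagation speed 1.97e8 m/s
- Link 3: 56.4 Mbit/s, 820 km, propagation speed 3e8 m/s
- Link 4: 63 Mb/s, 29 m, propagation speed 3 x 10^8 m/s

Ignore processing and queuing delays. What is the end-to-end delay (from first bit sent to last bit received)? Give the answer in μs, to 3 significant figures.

L = 250 × 8 = 2000 bits.
Transmission delays (L/R per hop): 6.25, 0.0375235, 35.461, 31.746 μs; sum = 73.4945 μs.
Propagation delays (d/s per hop): 133.667, 32994.9, 2733.33, 0.0966667 μs; sum = 35862 μs.
End-to-end = 35900 μs.

35900 μs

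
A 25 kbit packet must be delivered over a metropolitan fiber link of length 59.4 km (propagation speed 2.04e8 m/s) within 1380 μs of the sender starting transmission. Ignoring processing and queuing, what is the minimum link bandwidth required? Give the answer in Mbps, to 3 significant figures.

23.0 Mbps

Propagation delay = 59400 / 204000000 = 291.176 μs.
Transmission budget = 1380 − 291.176 = 1088.82 μs.
R ≥ L / t_tx = 25000 bits / 0.00108882 s = 23.0 Mbps.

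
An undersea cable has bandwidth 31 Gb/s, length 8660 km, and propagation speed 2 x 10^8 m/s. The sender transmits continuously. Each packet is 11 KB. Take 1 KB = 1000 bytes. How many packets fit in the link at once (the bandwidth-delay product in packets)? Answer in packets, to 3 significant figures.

15300 packets

Propagation delay = 8660000 / 200000000 = 0.0433 s.
BDP = R × t_prop = 31000000000 × 0.0433 = 1342300000 bits.
In packets of 88000 bits: 15300 packets.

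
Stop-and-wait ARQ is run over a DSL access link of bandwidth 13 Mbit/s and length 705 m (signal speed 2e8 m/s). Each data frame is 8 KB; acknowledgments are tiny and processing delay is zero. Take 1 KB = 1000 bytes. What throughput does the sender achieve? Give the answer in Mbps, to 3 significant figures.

13.0 Mbps

t_tx = L/R = 64000/13000000 = 0.00492308 s.
t_prop = 705/200000000 = 3.525e-06 s; RTT = 7.05e-06 s.
Cycle = t_tx + RTT = 0.00493013 s.
Throughput = L / cycle = 64000 / 0.00493013 = 13.0 Mbps.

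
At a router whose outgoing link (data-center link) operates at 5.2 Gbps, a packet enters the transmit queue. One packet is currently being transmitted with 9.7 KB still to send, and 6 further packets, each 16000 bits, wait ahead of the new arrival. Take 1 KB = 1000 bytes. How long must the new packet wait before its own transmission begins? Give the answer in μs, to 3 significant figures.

33.4 μs

Each queued packet: L/R = 16000/5200000000 = 3.07692 μs.
6 queued → 18.4615 μs.
Plus remaining 77600 bits of current packet: 14.9231 μs.
Queuing delay = 33.4 μs.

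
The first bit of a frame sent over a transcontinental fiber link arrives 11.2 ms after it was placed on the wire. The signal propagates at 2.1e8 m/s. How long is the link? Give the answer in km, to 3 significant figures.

d = s × t_prop = 210000000 × 0.0112 = 2350 km.

2350 km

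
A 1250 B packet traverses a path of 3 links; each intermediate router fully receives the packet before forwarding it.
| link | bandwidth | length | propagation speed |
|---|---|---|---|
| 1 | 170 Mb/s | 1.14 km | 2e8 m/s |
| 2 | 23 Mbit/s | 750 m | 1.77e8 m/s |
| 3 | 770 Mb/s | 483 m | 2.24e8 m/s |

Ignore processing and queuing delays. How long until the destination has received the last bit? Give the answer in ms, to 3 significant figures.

0.519 ms

L = 1250 × 8 = 10000 bits.
Transmission delays (L/R per hop): 0.0588235, 0.434783, 0.012987 ms; sum = 0.506593 ms.
Propagation delays (d/s per hop): 0.0057, 0.00423729, 0.00215625 ms; sum = 0.0120935 ms.
End-to-end = 0.519 ms.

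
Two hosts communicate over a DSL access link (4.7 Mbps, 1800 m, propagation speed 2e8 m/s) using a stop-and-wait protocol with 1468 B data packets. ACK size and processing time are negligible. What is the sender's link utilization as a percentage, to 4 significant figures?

t_tx = L/R = 11744/4700000 = 0.00249872 s.
t_prop = 1800/200000000 = 9e-06 s; RTT = 1.8e-05 s.
Cycle = t_tx + RTT = 0.00251672 s.
Utilization = t_tx / cycle = 0.00249872/0.00251672 = 99.28 %.

99.28 %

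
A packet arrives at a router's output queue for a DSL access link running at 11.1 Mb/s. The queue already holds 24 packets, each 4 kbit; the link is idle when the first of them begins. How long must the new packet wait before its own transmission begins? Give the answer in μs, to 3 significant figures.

8650 μs

Each queued packet: L/R = 4000/11100000 = 360.36 μs.
24 queued → 8648.65 μs.
Queuing delay = 8650 μs.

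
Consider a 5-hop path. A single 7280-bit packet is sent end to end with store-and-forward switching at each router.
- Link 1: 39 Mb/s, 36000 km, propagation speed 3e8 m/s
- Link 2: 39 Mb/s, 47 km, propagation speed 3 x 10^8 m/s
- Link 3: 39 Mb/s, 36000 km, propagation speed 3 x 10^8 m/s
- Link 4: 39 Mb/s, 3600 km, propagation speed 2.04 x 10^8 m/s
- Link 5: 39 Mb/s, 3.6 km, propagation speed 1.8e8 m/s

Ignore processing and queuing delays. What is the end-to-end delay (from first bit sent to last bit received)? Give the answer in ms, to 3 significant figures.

Transmission delay per hop = L/R = 7280/39000000 = 0.186667 ms; 5 hops → 0.933333 ms.
Propagation delays (d/s per hop): 120, 0.156667, 120, 17.6471, 0.02 ms; sum = 257.824 ms.
End-to-end = 259 ms.

259 ms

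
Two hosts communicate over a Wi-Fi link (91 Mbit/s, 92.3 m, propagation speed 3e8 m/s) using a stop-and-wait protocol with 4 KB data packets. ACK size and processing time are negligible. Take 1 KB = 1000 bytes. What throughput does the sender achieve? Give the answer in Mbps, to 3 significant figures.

t_tx = L/R = 32000/91000000 = 0.000351648 s.
t_prop = 92.3/300000000 = 3.07667e-07 s; RTT = 6.15333e-07 s.
Cycle = t_tx + RTT = 0.000352264 s.
Throughput = L / cycle = 32000 / 0.000352264 = 90.8 Mbps.

90.8 Mbps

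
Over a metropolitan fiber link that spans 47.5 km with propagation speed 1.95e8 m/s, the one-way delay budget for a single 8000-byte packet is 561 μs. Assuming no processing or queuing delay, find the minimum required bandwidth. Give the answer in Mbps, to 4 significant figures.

L = 64000 bits.
Propagation delay = 47500 / 195000000 = 243.59 μs.
Transmission budget = 561 − 243.59 = 317.41 μs.
R ≥ L / t_tx = 64000 bits / 0.00031741 s = 201.6 Mbps.

201.6 Mbps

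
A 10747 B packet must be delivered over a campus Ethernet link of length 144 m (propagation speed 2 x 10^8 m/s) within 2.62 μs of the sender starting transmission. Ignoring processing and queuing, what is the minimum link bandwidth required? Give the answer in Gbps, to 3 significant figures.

L = 85976 bits.
Propagation delay = 144 / 200000000 = 0.72 μs.
Transmission budget = 2.62 − 0.72 = 1.9 μs.
R ≥ L / t_tx = 85976 bits / 1.9e-06 s = 45.3 Gbps.

45.3 Gbps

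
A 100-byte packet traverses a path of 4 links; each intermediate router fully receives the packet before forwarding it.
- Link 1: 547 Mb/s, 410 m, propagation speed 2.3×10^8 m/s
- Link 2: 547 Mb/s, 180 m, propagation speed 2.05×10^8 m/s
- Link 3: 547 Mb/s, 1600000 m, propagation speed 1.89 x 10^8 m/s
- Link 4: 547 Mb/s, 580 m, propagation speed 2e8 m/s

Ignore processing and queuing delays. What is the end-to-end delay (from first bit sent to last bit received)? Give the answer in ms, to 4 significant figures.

8.477 ms

L = 100 × 8 = 800 bits.
Transmission delay per hop = L/R = 800/547000000 = 0.00146252 ms; 4 hops → 0.00585009 ms.
Propagation delays (d/s per hop): 0.00178261, 0.000878049, 8.46561, 0.0029 ms; sum = 8.47117 ms.
End-to-end = 8.477 ms.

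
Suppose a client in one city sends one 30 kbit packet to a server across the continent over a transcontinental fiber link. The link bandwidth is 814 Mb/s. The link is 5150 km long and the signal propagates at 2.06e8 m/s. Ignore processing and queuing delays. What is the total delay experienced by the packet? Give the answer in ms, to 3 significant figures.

L = 30000 bits.
Transmission delay = L/R = 30000 / 814000000 = 0.036855 ms.
Propagation delay = d/s = 5150000 m / 206000000 m/s = 25 ms.
Total = 25.0 ms.

25.0 ms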